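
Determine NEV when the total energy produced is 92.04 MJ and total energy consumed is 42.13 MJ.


NEV = E_out - E_in
= 92.04 - 42.13
= 49.9100 MJ

49.9100 MJ


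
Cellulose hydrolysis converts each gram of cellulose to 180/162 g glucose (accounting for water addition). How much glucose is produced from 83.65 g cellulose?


glucose = cellulose * 180/162
= 83.65 * 180/162
= 92.9444 g

92.9444 g


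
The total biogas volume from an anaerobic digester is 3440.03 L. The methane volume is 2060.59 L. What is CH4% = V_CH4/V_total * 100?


CH4% = V_CH4 / V_total * 100
= 2060.59 / 3440.03 * 100
= 59.9003%

59.9003%


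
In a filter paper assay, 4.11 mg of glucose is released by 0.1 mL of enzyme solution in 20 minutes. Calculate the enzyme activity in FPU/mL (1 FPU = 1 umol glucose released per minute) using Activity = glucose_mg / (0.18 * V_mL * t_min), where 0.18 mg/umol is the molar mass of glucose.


Activity = glucose_mg / (0.18 mg/umol * V_mL * t_min)
= 4.11 / (0.18 * 0.1 * 20)
= 11.4167 FPU/mL

11.4167 FPU/mL


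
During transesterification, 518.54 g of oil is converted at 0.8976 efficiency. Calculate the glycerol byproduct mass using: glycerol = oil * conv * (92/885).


glycerol = oil * conv * (92/885)
= 518.54 * 0.8976 * 92 / 885
= 48.3849 g

48.3849 g


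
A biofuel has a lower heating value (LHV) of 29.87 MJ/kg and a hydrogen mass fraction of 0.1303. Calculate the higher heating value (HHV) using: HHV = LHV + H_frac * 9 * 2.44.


HHV = LHV + H_frac * 9 * 2.44
= 29.87 + 0.1303 * 9 * 2.44
= 32.7314 MJ/kg

32.7314 MJ/kg


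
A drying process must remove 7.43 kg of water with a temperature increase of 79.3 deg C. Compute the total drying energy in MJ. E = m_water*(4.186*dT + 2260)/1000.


E = m_water * (4.186 * dT + 2260) / 1000
= 7.43 * (4.186 * 79.3 + 2260) / 1000
= 19.2582 MJ

19.2582 MJ


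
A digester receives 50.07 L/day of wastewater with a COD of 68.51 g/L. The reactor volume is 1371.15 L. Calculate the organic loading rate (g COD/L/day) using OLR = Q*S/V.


OLR = Q * S / V
= 50.07 * 68.51 / 1371.15
= 2.5018 g/L/day

2.5018 g/L/day


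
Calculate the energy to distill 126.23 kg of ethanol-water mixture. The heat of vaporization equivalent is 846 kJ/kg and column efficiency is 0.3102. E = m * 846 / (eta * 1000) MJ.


E = m * 846 / (eta * 1000)
= 126.23 * 846 / (0.3102 * 1000)
= 344.2636 MJ

344.2636 MJ


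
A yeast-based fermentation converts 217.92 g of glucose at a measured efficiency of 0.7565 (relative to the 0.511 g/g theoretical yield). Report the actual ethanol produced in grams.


Actual ethanol: m = 0.511 * 217.92 * 0.7565
m = 84.2417 g

84.2417 g


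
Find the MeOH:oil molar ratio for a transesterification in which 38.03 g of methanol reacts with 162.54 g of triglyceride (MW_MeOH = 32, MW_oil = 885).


Molar ratio = n_MeOH / n_oil = (MeOH/32) / (oil/885) = (MeOH * 885) / (32 * oil)
= (38.03 * 885) / (32 * 162.54)
= 6.4708

6.4708


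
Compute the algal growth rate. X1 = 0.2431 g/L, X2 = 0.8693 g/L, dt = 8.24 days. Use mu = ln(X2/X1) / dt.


mu = ln(X2/X1) / dt
= ln(0.8693/0.2431) / 8.24
= 0.1546 per day

0.1546 per day


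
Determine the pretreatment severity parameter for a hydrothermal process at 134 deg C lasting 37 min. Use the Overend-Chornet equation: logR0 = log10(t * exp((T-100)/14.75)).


logR0 = log10(t * exp((T - 100) / 14.75))
= log10(37 * exp((134 - 100) / 14.75))
= 2.5693

2.5693


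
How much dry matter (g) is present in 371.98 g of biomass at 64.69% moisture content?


Wd = Ww * (1 - MC/100)
= 371.98 * (1 - 64.69/100)
= 131.3461 g

131.3461 g


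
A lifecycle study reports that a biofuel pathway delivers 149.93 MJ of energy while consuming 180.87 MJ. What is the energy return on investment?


EROI = E_out / E_in
= 149.93 / 180.87
= 0.8289

0.8289


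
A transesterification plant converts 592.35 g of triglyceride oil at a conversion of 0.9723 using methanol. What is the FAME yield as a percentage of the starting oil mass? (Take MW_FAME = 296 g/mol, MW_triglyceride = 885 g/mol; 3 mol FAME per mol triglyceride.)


m_FAME = oil * conv * (3 * 296 / 885) = oil * conv * (888/885)
= 592.35 * 0.9723 * 888 / 885
= 577.8943 g
Y = m_FAME / oil * 100 = conv * (888/885) * 100
= 0.9723 * 888 / 885 * 100
= 97.56%

97.56%


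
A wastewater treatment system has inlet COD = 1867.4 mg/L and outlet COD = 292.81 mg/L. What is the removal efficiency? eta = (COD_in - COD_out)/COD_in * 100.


eta = (COD_in - COD_out) / COD_in * 100
= (1867.4 - 292.81) / 1867.4 * 100
= 84.3199%

84.3199%


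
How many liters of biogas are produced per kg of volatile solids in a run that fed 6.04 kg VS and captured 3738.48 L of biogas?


Y = V / VS
= 3738.48 / 6.04
= 618.9536 L/kg VS

618.9536 L/kg VS


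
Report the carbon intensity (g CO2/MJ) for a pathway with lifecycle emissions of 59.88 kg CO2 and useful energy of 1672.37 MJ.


CI = CO2 * 1000 / E
= 59.88 * 1000 / 1672.37
= 35.8055 g CO2/MJ

35.8055 g CO2/MJ


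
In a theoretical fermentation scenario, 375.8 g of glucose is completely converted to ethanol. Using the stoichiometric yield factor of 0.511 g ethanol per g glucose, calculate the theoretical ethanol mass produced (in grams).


Theoretical ethanol yield: m_EtOH = 0.511 * m_glucose
m_EtOH = 0.511 * 375.8 = 192.0338 g

192.0338 g


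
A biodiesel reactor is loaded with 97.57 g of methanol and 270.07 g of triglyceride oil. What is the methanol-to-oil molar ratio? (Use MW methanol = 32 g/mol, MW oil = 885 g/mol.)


Molar ratio = n_MeOH / n_oil = (MeOH/32) / (oil/885) = (MeOH * 885) / (32 * oil)
= (97.57 * 885) / (32 * 270.07)
= 9.9916

9.9916


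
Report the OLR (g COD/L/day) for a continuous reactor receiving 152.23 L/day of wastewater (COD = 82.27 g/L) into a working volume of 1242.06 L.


OLR = Q * S / V
= 152.23 * 82.27 / 1242.06
= 10.0832 g/L/day

10.0832 g/L/day


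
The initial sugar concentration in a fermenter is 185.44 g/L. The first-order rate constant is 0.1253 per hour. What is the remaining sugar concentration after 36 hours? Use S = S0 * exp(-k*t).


S = S0 * exp(-k * t)
S = 185.44 * exp(-0.1253 * 36)
S = 2.0379 g/L

2.0379 g/L


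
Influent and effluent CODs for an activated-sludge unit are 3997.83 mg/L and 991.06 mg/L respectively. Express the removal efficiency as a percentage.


eta = (COD_in - COD_out) / COD_in * 100
= (3997.83 - 991.06) / 3997.83 * 100
= 75.2101%

75.2101%


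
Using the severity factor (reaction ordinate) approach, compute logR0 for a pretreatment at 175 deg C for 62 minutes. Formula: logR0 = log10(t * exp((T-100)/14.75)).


logR0 = log10(t * exp((T - 100) / 14.75))
= log10(62 * exp((175 - 100) / 14.75))
= 4.0007

4.0007


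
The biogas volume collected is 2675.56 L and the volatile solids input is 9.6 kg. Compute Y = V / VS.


Y = V / VS
= 2675.56 / 9.6
= 278.7042 L/kg VS

278.7042 L/kg VS


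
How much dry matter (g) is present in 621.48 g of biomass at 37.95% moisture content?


Wd = Ww * (1 - MC/100)
= 621.48 * (1 - 37.95/100)
= 385.6283 g

385.6283 g


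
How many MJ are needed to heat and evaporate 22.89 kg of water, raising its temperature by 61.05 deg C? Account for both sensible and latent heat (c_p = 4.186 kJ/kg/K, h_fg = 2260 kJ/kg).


E = m_water * (4.186 * dT + 2260) / 1000
= 22.89 * (4.186 * 61.05 + 2260) / 1000
= 57.5811 MJ

57.5811 MJ


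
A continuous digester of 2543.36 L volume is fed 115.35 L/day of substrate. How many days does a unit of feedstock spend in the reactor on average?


HRT = V / Q
= 2543.36 / 115.35
= 22.0491 days

22.0491 days


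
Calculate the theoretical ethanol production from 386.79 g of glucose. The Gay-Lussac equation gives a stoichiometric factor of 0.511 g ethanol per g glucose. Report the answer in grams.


Theoretical ethanol yield: m_EtOH = 0.511 * m_glucose
m_EtOH = 0.511 * 386.79 = 197.6497 g

197.6497 g


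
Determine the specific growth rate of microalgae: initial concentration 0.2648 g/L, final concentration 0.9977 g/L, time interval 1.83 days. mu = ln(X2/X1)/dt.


mu = ln(X2/X1) / dt
= ln(0.9977/0.2648) / 1.83
= 0.7249 per day

0.7249 per day


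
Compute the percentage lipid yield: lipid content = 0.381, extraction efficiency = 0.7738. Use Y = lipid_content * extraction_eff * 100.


Y = lipid_content * extraction_eff * 100
= 0.381 * 0.7738 * 100
= 29.4818%

29.4818%


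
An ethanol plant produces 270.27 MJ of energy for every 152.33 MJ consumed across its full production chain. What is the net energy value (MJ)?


NEV = E_out - E_in
= 270.27 - 152.33
= 117.9400 MJ

117.9400 MJ


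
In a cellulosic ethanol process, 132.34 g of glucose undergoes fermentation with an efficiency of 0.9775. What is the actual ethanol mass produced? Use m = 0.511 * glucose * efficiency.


Actual ethanol: m = 0.511 * 132.34 * 0.9775
m = 66.1042 g

66.1042 g


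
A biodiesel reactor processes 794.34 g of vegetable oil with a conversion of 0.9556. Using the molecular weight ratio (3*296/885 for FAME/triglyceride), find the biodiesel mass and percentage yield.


m_FAME = oil * conv * (3 * 296 / 885) = oil * conv * (888/885)
= 794.34 * 0.9556 * 888 / 885
= 761.6444 g
Y = m_FAME / oil * 100 = conv * (888/885) * 100
= 0.9556 * 888 / 885 * 100
= 95.88%

761.6444 g FAME; Y = 95.88%


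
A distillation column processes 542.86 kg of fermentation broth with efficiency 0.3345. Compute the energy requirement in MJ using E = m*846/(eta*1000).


E = m * 846 / (eta * 1000)
= 542.86 * 846 / (0.3345 * 1000)
= 1372.9733 MJ

1372.9733 MJ


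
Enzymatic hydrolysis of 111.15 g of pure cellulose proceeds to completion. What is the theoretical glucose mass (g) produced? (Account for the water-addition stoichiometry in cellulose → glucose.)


glucose = cellulose * 180/162
= 111.15 * 180/162
= 123.5000 g

123.5000 g


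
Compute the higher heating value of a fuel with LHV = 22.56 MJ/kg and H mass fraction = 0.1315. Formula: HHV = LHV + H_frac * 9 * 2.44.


HHV = LHV + H_frac * 9 * 2.44
= 22.56 + 0.1315 * 9 * 2.44
= 25.4477 MJ/kg

25.4477 MJ/kg


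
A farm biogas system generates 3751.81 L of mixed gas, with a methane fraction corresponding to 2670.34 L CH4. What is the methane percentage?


CH4% = V_CH4 / V_total * 100
= 2670.34 / 3751.81 * 100
= 71.1747%

71.1747%


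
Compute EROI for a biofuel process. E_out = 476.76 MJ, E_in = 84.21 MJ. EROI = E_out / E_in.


EROI = E_out / E_in
= 476.76 / 84.21
= 5.6616

5.6616


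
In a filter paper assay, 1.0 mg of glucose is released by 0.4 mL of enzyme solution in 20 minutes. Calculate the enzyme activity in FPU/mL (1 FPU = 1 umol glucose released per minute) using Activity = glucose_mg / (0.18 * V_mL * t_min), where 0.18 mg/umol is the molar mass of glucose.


Activity = glucose_mg / (0.18 mg/umol * V_mL * t_min)
= 1.0 / (0.18 * 0.4 * 20)
= 0.6944 FPU/mL

0.6944 FPU/mL


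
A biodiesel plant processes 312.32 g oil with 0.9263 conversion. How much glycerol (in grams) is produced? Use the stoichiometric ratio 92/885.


glycerol = oil * conv * (92/885)
= 312.32 * 0.9263 * 92 / 885
= 30.0743 g

30.0743 g


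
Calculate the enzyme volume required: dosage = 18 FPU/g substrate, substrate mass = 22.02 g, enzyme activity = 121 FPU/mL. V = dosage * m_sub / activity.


V = dosage * m_sub / activity
V = 18 * 22.02 / 121
V = 3.2757 mL

3.2757 mL


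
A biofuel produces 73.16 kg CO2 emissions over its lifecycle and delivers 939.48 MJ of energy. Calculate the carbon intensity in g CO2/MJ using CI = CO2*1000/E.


CI = CO2 * 1000 / E
= 73.16 * 1000 / 939.48
= 77.8729 g CO2/MJ

77.8729 g CO2/MJ


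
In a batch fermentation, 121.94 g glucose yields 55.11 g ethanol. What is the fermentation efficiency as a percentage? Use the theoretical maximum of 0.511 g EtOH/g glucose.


Fermentation efficiency = (actual / (0.511 * glucose)) * 100
= (55.11 / (0.511 * 121.94)) * 100
= 88.4430%

88.4430%


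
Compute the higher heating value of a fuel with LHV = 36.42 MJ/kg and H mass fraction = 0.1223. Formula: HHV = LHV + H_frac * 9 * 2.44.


HHV = LHV + H_frac * 9 * 2.44
= 36.42 + 0.1223 * 9 * 2.44
= 39.1057 MJ/kg

39.1057 MJ/kg


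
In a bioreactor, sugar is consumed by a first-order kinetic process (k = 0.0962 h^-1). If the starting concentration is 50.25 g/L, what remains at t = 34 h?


S = S0 * exp(-k * t)
S = 50.25 * exp(-0.0962 * 34)
S = 1.9083 g/L

1.9083 g/L


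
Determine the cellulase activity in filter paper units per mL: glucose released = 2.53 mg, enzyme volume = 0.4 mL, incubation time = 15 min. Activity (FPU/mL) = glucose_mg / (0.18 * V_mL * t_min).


Activity = glucose_mg / (0.18 mg/umol * V_mL * t_min)
= 2.53 / (0.18 * 0.4 * 15)
= 2.3426 FPU/mL

2.3426 FPU/mL


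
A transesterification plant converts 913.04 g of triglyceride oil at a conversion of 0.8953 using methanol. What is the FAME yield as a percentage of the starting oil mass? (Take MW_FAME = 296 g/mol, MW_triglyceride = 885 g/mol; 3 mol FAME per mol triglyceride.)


m_FAME = oil * conv * (3 * 296 / 885) = oil * conv * (888/885)
= 913.04 * 0.8953 * 888 / 885
= 820.2157 g
Y = m_FAME / oil * 100 = conv * (888/885) * 100
= 0.8953 * 888 / 885 * 100
= 89.83%

89.83%


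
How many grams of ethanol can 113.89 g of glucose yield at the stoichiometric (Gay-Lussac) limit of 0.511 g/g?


Theoretical ethanol yield: m_EtOH = 0.511 * m_glucose
m_EtOH = 0.511 * 113.89 = 58.1978 g

58.1978 g


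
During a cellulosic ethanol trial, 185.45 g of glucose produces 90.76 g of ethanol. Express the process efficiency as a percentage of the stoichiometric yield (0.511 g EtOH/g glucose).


Fermentation efficiency = (actual / (0.511 * glucose)) * 100
= (90.76 / (0.511 * 185.45)) * 100
= 95.7738%

95.7738%


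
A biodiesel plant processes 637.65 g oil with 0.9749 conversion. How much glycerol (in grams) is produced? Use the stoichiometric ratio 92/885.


glycerol = oil * conv * (92/885)
= 637.65 * 0.9749 * 92 / 885
= 64.6230 g

64.6230 g


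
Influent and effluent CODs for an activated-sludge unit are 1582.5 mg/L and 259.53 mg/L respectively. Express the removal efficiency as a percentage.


eta = (COD_in - COD_out) / COD_in * 100
= (1582.5 - 259.53) / 1582.5 * 100
= 83.6000%

83.6000%


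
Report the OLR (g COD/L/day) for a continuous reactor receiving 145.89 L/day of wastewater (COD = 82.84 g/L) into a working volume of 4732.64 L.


OLR = Q * S / V
= 145.89 * 82.84 / 4732.64
= 2.5537 g/L/day

2.5537 g/L/day


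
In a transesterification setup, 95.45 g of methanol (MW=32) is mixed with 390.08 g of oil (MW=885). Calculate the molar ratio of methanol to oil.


Molar ratio = n_MeOH / n_oil = (MeOH/32) / (oil/885) = (MeOH * 885) / (32 * oil)
= (95.45 * 885) / (32 * 390.08)
= 6.7673

6.7673


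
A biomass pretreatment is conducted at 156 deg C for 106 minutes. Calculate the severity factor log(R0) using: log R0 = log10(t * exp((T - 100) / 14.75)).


logR0 = log10(t * exp((T - 100) / 14.75))
= log10(106 * exp((156 - 100) / 14.75))
= 3.6742

3.6742


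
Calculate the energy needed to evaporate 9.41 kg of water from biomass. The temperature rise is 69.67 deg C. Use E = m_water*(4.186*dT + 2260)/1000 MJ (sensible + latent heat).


E = m_water * (4.186 * dT + 2260) / 1000
= 9.41 * (4.186 * 69.67 + 2260) / 1000
= 24.0109 MJ

24.0109 MJ


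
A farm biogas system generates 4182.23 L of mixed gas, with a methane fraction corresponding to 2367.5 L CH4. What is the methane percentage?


CH4% = V_CH4 / V_total * 100
= 2367.5 / 4182.23 * 100
= 56.6086%

56.6086%


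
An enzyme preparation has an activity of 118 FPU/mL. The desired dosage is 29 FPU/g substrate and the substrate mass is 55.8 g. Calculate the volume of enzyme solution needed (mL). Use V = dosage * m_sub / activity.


V = dosage * m_sub / activity
V = 29 * 55.8 / 118
V = 13.7136 mL

13.7136 mL


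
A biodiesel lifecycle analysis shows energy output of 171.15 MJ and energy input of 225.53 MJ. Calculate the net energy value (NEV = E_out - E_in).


NEV = E_out - E_in
= 171.15 - 225.53
= -54.3800 MJ

-54.3800 MJ


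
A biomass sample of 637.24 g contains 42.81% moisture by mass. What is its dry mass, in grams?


Wd = Ww * (1 - MC/100)
= 637.24 * (1 - 42.81/100)
= 364.4376 g

364.4376 g


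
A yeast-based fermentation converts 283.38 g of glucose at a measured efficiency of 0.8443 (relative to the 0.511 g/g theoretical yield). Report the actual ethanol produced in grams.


Actual ethanol: m = 0.511 * 283.38 * 0.8443
m = 122.2607 g

122.2607 g


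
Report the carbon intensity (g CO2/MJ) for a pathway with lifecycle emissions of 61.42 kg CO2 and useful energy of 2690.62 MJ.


CI = CO2 * 1000 / E
= 61.42 * 1000 / 2690.62
= 22.8275 g CO2/MJ

22.8275 g CO2/MJ


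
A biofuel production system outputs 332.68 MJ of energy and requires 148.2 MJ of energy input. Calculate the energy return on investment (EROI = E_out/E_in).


EROI = E_out / E_in
= 332.68 / 148.2
= 2.2448

2.2448


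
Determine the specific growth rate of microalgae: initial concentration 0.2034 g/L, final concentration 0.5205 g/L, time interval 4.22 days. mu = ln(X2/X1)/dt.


mu = ln(X2/X1) / dt
= ln(0.5205/0.2034) / 4.22
= 0.2227 per day

0.2227 per day


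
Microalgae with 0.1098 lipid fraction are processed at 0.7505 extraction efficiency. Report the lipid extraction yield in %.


Y = lipid_content * extraction_eff * 100
= 0.1098 * 0.7505 * 100
= 8.2405%

8.2405%


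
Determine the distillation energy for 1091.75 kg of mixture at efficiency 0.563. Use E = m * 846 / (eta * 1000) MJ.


E = m * 846 / (eta * 1000)
= 1091.75 * 846 / (0.563 * 1000)
= 1640.5337 MJ

1640.5337 MJ


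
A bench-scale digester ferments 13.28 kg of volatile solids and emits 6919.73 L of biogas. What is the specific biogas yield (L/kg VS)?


Y = V / VS
= 6919.73 / 13.28
= 521.0640 L/kg VS

521.0640 L/kg VS


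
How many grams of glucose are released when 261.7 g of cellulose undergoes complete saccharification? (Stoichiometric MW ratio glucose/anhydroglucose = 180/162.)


glucose = cellulose * 180/162
= 261.7 * 180/162
= 290.7778 g

290.7778 g


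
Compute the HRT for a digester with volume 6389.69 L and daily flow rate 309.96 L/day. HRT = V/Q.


HRT = V / Q
= 6389.69 / 309.96
= 20.6146 days

20.6146 days


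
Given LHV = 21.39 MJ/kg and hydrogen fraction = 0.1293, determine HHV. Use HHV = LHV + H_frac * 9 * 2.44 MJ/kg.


HHV = LHV + H_frac * 9 * 2.44
= 21.39 + 0.1293 * 9 * 2.44
= 24.2294 MJ/kg

24.2294 MJ/kg


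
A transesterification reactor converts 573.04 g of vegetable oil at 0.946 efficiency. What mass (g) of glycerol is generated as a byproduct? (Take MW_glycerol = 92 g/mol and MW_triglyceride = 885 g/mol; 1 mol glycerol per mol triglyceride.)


glycerol = oil * conv * (92/885)
= 573.04 * 0.946 * 92 / 885
= 56.3535 g

56.3535 g


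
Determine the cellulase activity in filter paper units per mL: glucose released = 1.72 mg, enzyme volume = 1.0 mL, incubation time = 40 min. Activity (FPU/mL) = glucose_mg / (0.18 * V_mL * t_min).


Activity = glucose_mg / (0.18 mg/umol * V_mL * t_min)
= 1.72 / (0.18 * 1.0 * 40)
= 0.2389 FPU/mL

0.2389 FPU/mL


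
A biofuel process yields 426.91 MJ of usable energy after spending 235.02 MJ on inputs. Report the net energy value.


NEV = E_out - E_in
= 426.91 - 235.02
= 191.8900 MJ

191.8900 MJ


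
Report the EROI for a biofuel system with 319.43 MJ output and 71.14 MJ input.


EROI = E_out / E_in
= 319.43 / 71.14
= 4.4902

4.4902


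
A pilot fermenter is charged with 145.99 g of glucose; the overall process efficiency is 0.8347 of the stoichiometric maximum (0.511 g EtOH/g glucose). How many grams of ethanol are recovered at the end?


Actual ethanol: m = 0.511 * 145.99 * 0.8347
m = 62.2694 g

62.2694 g


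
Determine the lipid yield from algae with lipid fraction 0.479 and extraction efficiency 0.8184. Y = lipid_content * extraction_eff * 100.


Y = lipid_content * extraction_eff * 100
= 0.479 * 0.8184 * 100
= 39.2014%

39.2014%


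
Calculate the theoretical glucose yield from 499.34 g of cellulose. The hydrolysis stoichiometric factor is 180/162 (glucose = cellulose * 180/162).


glucose = cellulose * 180/162
= 499.34 * 180/162
= 554.8222 g

554.8222 g


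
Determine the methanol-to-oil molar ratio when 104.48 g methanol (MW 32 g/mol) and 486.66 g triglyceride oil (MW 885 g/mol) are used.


Molar ratio = n_MeOH / n_oil = (MeOH/32) / (oil/885) = (MeOH * 885) / (32 * oil)
= (104.48 * 885) / (32 * 486.66)
= 5.9375

5.9375


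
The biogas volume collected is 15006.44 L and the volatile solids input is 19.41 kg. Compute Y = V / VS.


Y = V / VS
= 15006.44 / 19.41
= 773.1293 L/kg VS

773.1293 L/kg VS


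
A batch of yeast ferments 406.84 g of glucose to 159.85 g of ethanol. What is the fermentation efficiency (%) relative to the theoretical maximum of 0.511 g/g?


Fermentation efficiency = (actual / (0.511 * glucose)) * 100
= (159.85 / (0.511 * 406.84)) * 100
= 76.8897%

76.8897%


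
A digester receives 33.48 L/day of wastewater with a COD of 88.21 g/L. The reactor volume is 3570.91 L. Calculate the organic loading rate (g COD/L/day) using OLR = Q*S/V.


OLR = Q * S / V
= 33.48 * 88.21 / 3570.91
= 0.8270 g/L/day

0.8270 g/L/day


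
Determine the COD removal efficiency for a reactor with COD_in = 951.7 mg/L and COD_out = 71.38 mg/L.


eta = (COD_in - COD_out) / COD_in * 100
= (951.7 - 71.38) / 951.7 * 100
= 92.4997%

92.4997%


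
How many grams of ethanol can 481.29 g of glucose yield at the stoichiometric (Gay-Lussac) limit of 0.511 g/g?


Theoretical ethanol yield: m_EtOH = 0.511 * m_glucose
m_EtOH = 0.511 * 481.29 = 245.9392 g

245.9392 g


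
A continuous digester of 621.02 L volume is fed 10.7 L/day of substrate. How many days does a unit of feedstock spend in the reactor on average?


HRT = V / Q
= 621.02 / 10.7
= 58.0393 days

58.0393 days


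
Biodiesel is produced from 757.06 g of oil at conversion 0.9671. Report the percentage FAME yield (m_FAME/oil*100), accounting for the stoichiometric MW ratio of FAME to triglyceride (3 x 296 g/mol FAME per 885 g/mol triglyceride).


m_FAME = oil * conv * (3 * 296 / 885) = oil * conv * (888/885)
= 757.06 * 0.9671 * 888 / 885
= 734.6346 g
Y = m_FAME / oil * 100 = conv * (888/885) * 100
= 0.9671 * 888 / 885 * 100
= 97.04%

97.04%


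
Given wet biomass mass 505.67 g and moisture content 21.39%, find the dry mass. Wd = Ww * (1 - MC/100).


Wd = Ww * (1 - MC/100)
= 505.67 * (1 - 21.39/100)
= 397.5072 g

397.5072 g


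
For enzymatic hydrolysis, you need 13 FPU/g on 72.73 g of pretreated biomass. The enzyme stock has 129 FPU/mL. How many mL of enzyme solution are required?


V = dosage * m_sub / activity
V = 13 * 72.73 / 129
V = 7.3294 mL

7.3294 mL


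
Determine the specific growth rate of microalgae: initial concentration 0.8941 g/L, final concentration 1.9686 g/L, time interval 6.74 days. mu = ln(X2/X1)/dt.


mu = ln(X2/X1) / dt
= ln(1.9686/0.8941) / 6.74
= 0.1171 per day

0.1171 per day


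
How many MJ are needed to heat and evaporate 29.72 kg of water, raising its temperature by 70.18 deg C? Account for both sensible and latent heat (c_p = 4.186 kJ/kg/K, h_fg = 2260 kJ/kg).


E = m_water * (4.186 * dT + 2260) / 1000
= 29.72 * (4.186 * 70.18 + 2260) / 1000
= 75.8981 MJ

75.8981 MJ


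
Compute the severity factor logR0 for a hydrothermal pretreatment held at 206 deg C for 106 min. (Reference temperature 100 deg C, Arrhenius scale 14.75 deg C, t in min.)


logR0 = log10(t * exp((T - 100) / 14.75))
= log10(106 * exp((206 - 100) / 14.75))
= 5.1463

5.1463


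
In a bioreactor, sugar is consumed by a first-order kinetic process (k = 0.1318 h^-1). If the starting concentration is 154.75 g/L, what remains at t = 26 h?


S = S0 * exp(-k * t)
S = 154.75 * exp(-0.1318 * 26)
S = 5.0279 g/L

5.0279 g/L


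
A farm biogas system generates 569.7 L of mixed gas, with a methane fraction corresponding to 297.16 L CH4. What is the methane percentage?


CH4% = V_CH4 / V_total * 100
= 297.16 / 569.7 * 100
= 52.1608%

52.1608%


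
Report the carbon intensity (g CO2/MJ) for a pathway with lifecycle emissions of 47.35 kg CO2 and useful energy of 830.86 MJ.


CI = CO2 * 1000 / E
= 47.35 * 1000 / 830.86
= 56.9891 g CO2/MJ

56.9891 g CO2/MJ


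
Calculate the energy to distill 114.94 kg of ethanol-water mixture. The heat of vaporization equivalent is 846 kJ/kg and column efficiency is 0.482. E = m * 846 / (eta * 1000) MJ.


E = m * 846 / (eta * 1000)
= 114.94 * 846 / (0.482 * 1000)
= 201.7412 MJ

201.7412 MJ


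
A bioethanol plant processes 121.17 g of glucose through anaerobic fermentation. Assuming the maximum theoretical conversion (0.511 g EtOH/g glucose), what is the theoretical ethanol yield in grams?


Theoretical ethanol yield: m_EtOH = 0.511 * m_glucose
m_EtOH = 0.511 * 121.17 = 61.9179 g

61.9179 g


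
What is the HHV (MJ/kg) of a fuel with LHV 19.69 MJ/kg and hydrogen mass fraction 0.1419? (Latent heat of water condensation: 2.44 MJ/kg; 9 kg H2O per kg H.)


HHV = LHV + H_frac * 9 * 2.44
= 19.69 + 0.1419 * 9 * 2.44
= 22.8061 MJ/kg

22.8061 MJ/kg


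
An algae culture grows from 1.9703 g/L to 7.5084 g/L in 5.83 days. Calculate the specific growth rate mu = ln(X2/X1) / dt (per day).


mu = ln(X2/X1) / dt
= ln(7.5084/1.9703) / 5.83
= 0.2295 per day

0.2295 per day


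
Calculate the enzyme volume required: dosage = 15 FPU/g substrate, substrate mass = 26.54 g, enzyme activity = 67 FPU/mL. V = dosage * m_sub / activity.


V = dosage * m_sub / activity
V = 15 * 26.54 / 67
V = 5.9418 mL

5.9418 mL


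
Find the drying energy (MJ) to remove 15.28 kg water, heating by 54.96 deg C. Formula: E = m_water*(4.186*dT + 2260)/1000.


E = m_water * (4.186 * dT + 2260) / 1000
= 15.28 * (4.186 * 54.96 + 2260) / 1000
= 38.0482 MJ

38.0482 MJ


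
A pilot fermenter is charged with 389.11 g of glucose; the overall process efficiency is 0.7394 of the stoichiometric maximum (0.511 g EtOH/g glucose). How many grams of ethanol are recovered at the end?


Actual ethanol: m = 0.511 * 389.11 * 0.7394
m = 147.0188 g

147.0188 g


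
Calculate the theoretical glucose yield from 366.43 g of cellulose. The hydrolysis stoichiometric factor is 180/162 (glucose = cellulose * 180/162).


glucose = cellulose * 180/162
= 366.43 * 180/162
= 407.1444 g

407.1444 g


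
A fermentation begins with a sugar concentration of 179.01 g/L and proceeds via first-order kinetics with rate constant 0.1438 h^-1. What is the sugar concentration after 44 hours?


S = S0 * exp(-k * t)
S = 179.01 * exp(-0.1438 * 44)
S = 0.3199 g/L

0.3199 g/L


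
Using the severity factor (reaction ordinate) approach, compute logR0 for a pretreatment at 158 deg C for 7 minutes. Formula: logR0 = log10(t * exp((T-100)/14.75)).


logR0 = log10(t * exp((T - 100) / 14.75))
= log10(7 * exp((158 - 100) / 14.75))
= 2.5528

2.5528


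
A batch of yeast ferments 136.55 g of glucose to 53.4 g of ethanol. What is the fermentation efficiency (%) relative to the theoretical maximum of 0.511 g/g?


Fermentation efficiency = (actual / (0.511 * glucose)) * 100
= (53.4 / (0.511 * 136.55)) * 100
= 76.5295%

76.5295%


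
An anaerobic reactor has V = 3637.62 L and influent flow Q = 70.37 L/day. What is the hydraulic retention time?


HRT = V / Q
= 3637.62 / 70.37
= 51.6928 days

51.6928 days


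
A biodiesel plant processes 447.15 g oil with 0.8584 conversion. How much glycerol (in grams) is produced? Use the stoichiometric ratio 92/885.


glycerol = oil * conv * (92/885)
= 447.15 * 0.8584 * 92 / 885
= 39.9013 g

39.9013 g


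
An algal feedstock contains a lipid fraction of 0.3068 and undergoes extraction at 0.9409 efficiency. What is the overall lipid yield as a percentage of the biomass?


Y = lipid_content * extraction_eff * 100
= 0.3068 * 0.9409 * 100
= 28.8668%

28.8668%


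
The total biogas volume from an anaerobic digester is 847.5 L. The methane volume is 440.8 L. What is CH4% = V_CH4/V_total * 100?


CH4% = V_CH4 / V_total * 100
= 440.8 / 847.5 * 100
= 52.0118%

52.0118%


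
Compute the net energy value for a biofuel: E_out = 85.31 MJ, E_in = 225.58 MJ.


NEV = E_out - E_in
= 85.31 - 225.58
= -140.2700 MJ

-140.2700 MJ


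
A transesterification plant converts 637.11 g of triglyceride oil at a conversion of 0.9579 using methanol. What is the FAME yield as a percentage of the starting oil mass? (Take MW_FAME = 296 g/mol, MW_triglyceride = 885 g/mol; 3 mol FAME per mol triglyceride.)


m_FAME = oil * conv * (3 * 296 / 885) = oil * conv * (888/885)
= 637.11 * 0.9579 * 888 / 885
= 612.3564 g
Y = m_FAME / oil * 100 = conv * (888/885) * 100
= 0.9579 * 888 / 885 * 100
= 96.11%

96.11%


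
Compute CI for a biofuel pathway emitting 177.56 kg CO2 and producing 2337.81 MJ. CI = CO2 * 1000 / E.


CI = CO2 * 1000 / E
= 177.56 * 1000 / 2337.81
= 75.9514 g CO2/MJ

75.9514 g CO2/MJ


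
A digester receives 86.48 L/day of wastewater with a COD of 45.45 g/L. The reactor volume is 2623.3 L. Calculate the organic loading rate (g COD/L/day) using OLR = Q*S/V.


OLR = Q * S / V
= 86.48 * 45.45 / 2623.3
= 1.4983 g/L/day

1.4983 g/L/day


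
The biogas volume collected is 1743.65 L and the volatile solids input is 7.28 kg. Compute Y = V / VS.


Y = V / VS
= 1743.65 / 7.28
= 239.5124 L/kg VS

239.5124 L/kg VS


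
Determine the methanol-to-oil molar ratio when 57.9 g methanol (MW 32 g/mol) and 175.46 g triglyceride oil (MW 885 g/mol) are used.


Molar ratio = n_MeOH / n_oil = (MeOH/32) / (oil/885) = (MeOH * 885) / (32 * oil)
= (57.9 * 885) / (32 * 175.46)
= 9.1263

9.1263


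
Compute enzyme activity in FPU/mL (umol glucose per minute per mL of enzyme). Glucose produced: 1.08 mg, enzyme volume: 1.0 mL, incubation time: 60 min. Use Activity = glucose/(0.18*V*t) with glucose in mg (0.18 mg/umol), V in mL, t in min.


Activity = glucose_mg / (0.18 mg/umol * V_mL * t_min)
= 1.08 / (0.18 * 1.0 * 60)
= 0.1000 FPU/mL

0.1000 FPU/mL


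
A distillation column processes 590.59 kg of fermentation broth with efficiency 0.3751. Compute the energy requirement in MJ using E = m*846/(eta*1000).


E = m * 846 / (eta * 1000)
= 590.59 * 846 / (0.3751 * 1000)
= 1332.0158 MJ

1332.0158 MJ


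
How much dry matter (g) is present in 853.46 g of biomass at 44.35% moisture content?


Wd = Ww * (1 - MC/100)
= 853.46 * (1 - 44.35/100)
= 474.9505 g

474.9505 g


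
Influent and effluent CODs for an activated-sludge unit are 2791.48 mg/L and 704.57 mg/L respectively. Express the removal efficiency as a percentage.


eta = (COD_in - COD_out) / COD_in * 100
= (2791.48 - 704.57) / 2791.48 * 100
= 74.7600%

74.7600%


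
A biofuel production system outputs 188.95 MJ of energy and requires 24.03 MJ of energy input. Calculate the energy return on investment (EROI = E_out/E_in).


EROI = E_out / E_in
= 188.95 / 24.03
= 7.8631

7.8631


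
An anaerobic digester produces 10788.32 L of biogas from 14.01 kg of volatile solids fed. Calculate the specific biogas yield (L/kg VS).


Y = V / VS
= 10788.32 / 14.01
= 770.0443 L/kg VS

770.0443 L/kg VS


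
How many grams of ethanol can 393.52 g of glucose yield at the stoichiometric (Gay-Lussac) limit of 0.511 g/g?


Theoretical ethanol yield: m_EtOH = 0.511 * m_glucose
m_EtOH = 0.511 * 393.52 = 201.0887 g

201.0887 g


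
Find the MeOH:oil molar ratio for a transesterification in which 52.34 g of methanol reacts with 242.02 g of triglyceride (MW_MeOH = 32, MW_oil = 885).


Molar ratio = n_MeOH / n_oil = (MeOH/32) / (oil/885) = (MeOH * 885) / (32 * oil)
= (52.34 * 885) / (32 * 242.02)
= 5.9810

5.9810


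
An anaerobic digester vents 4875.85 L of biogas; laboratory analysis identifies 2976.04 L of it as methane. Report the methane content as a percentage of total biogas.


CH4% = V_CH4 / V_total * 100
= 2976.04 / 4875.85 * 100
= 61.0363%

61.0363%


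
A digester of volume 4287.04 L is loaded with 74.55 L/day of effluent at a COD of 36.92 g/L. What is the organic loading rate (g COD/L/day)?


OLR = Q * S / V
= 74.55 * 36.92 / 4287.04
= 0.6420 g/L/day

0.6420 g/L/day


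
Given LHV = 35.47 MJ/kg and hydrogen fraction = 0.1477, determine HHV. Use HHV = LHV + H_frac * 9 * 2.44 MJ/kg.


HHV = LHV + H_frac * 9 * 2.44
= 35.47 + 0.1477 * 9 * 2.44
= 38.7135 MJ/kg

38.7135 MJ/kg


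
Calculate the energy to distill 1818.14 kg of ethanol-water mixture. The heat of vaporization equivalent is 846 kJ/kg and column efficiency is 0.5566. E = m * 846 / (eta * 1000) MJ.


E = m * 846 / (eta * 1000)
= 1818.14 * 846 / (0.5566 * 1000)
= 2763.4683 MJ

2763.4683 MJ


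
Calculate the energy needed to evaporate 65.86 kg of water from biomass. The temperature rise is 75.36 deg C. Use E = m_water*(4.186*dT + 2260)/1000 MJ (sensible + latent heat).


E = m_water * (4.186 * dT + 2260) / 1000
= 65.86 * (4.186 * 75.36 + 2260) / 1000
= 169.6196 MJ

169.6196 MJ


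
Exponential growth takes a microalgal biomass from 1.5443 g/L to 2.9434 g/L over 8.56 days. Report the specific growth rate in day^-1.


mu = ln(X2/X1) / dt
= ln(2.9434/1.5443) / 8.56
= 0.0753 per day

0.0753 per day


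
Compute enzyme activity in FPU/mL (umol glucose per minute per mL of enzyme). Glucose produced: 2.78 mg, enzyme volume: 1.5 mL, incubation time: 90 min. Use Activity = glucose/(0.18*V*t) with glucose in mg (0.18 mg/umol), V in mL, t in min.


Activity = glucose_mg / (0.18 mg/umol * V_mL * t_min)
= 2.78 / (0.18 * 1.5 * 90)
= 0.1144 FPU/mL

0.1144 FPU/mL


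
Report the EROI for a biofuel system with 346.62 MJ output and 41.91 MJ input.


EROI = E_out / E_in
= 346.62 / 41.91
= 8.2706

8.2706


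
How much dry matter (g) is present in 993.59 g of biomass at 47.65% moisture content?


Wd = Ww * (1 - MC/100)
= 993.59 * (1 - 47.65/100)
= 520.1444 g

520.1444 g


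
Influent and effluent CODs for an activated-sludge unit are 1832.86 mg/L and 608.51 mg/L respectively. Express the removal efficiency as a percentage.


eta = (COD_in - COD_out) / COD_in * 100
= (1832.86 - 608.51) / 1832.86 * 100
= 66.8000%

66.8000%


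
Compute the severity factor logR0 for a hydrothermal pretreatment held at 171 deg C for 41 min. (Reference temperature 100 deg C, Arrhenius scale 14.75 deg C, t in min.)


logR0 = log10(t * exp((T - 100) / 14.75))
= log10(41 * exp((171 - 100) / 14.75))
= 3.7033

3.7033


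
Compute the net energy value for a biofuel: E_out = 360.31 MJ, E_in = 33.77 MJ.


NEV = E_out - E_in
= 360.31 - 33.77
= 326.5400 MJ

326.5400 MJ


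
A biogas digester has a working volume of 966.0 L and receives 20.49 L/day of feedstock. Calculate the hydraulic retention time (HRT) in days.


HRT = V / Q
= 966.0 / 20.49
= 47.1449 days

47.1449 days


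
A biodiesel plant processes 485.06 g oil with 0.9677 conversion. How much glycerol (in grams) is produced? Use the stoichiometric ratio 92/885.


glycerol = oil * conv * (92/885)
= 485.06 * 0.9677 * 92 / 885
= 48.7956 g

48.7956 g


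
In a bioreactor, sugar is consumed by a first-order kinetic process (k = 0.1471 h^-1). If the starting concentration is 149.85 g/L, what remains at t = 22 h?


S = S0 * exp(-k * t)
S = 149.85 * exp(-0.1471 * 22)
S = 5.8911 g/L

5.8911 g/L


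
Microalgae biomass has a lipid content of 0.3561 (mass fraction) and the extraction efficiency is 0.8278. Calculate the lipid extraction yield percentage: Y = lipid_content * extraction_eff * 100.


Y = lipid_content * extraction_eff * 100
= 0.3561 * 0.8278 * 100
= 29.4780%

29.4780%


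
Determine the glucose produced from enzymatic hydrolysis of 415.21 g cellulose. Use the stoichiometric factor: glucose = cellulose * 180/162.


glucose = cellulose * 180/162
= 415.21 * 180/162
= 461.3444 g

461.3444 g


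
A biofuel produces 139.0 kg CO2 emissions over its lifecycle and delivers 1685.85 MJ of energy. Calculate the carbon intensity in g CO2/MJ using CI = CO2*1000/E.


CI = CO2 * 1000 / E
= 139.0 * 1000 / 1685.85
= 82.4510 g CO2/MJ

82.4510 g CO2/MJ


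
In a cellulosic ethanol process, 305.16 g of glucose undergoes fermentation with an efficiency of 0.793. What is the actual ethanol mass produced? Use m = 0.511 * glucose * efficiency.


Actual ethanol: m = 0.511 * 305.16 * 0.793
m = 123.6579 g

123.6579 g


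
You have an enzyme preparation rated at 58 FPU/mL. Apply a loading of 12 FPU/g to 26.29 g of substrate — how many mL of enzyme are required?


V = dosage * m_sub / activity
V = 12 * 26.29 / 58
V = 5.4393 mL

5.4393 mL


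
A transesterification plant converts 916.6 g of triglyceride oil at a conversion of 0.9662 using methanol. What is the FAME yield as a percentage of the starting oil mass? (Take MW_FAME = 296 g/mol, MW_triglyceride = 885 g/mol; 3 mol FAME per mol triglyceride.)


m_FAME = oil * conv * (3 * 296 / 885) = oil * conv * (888/885)
= 916.6 * 0.9662 * 888 / 885
= 888.6210 g
Y = m_FAME / oil * 100 = conv * (888/885) * 100
= 0.9662 * 888 / 885 * 100
= 96.95%

96.95%


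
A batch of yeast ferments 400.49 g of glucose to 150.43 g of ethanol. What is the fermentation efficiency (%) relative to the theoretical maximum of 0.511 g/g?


Fermentation efficiency = (actual / (0.511 * glucose)) * 100
= (150.43 / (0.511 * 400.49)) * 100
= 73.5058%

73.5058%


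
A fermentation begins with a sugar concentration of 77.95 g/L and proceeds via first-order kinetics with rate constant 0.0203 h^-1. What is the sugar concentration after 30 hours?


S = S0 * exp(-k * t)
S = 77.95 * exp(-0.0203 * 30)
S = 42.3966 g/L

42.3966 g/L


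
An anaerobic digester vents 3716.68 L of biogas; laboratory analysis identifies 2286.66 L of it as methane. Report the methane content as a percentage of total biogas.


CH4% = V_CH4 / V_total * 100
= 2286.66 / 3716.68 * 100
= 61.5243%

61.5243%


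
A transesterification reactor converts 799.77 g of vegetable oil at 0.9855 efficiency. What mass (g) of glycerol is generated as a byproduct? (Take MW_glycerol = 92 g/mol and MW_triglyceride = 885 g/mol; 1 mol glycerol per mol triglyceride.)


glycerol = oil * conv * (92/885)
= 799.77 * 0.9855 * 92 / 885
= 81.9344 g

81.9344 g


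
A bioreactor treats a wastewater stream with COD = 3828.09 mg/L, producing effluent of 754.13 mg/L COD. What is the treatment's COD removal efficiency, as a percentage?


eta = (COD_in - COD_out) / COD_in * 100
= (3828.09 - 754.13) / 3828.09 * 100
= 80.3001%

80.3001%


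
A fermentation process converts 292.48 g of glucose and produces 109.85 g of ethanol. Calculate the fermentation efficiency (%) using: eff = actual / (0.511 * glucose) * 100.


Fermentation efficiency = (actual / (0.511 * glucose)) * 100
= (109.85 / (0.511 * 292.48)) * 100
= 73.4993%

73.4993%


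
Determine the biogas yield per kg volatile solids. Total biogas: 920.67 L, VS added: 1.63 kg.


Y = V / VS
= 920.67 / 1.63
= 564.8282 L/kg VS

564.8282 L/kg VS


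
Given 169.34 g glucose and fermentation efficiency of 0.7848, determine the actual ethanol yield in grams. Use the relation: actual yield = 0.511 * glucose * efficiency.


Actual ethanol: m = 0.511 * 169.34 * 0.7848
m = 67.9109 g

67.9109 g


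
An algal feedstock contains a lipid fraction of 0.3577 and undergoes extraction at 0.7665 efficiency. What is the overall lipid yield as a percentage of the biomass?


Y = lipid_content * extraction_eff * 100
= 0.3577 * 0.7665 * 100
= 27.4177%

27.4177%


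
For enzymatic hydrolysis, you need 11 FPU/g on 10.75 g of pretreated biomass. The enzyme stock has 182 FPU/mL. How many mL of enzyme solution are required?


V = dosage * m_sub / activity
V = 11 * 10.75 / 182
V = 0.6497 mL

0.6497 mL


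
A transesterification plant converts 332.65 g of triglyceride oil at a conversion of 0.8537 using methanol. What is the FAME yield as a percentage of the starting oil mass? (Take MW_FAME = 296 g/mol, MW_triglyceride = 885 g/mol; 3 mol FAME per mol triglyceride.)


m_FAME = oil * conv * (3 * 296 / 885) = oil * conv * (888/885)
= 332.65 * 0.8537 * 888 / 885
= 284.9460 g
Y = m_FAME / oil * 100 = conv * (888/885) * 100
= 0.8537 * 888 / 885 * 100
= 85.66%

85.66%
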